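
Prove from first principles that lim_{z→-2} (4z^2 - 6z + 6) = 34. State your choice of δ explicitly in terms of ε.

δ = min(1, ε/26)

Let ε > 0. We want δ > 0 such that 0 < |z + 2| < δ implies |(4z^2 - 6z + 6) − 34| < ε.
(4z^2 - 6z + 6) − 34 = 4z^2 - 6z - 28 = (z + 2)(4z - 14).
So |(4z^2 - 6z + 6) − 34| = |z + 2|·|4z - 14|.
Require δ ≤ 1. Then |z + 2| < 1 gives |z| < 3, and by the triangle inequality |4z - 14| ≤ 4·3 + 14 = 26.
Hence |(4z^2 - 6z + 6) − 34| ≤ 26|z + 2| < ε provided |z + 2| < ε/26.
Take δ = min(1, ε/26). Then 0 < |z + 2| < δ gives both |z + 2| < 1 and |z + 2| < ε/26, so |(4z^2 - 6z + 6) − 34| < ε.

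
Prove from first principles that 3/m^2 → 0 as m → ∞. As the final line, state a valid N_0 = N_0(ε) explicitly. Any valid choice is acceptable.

N_0 = (3/ε)^{1/2}

Fix ε > 0. For m ≥ 1, |3/m^2 − 0| = 3/m^2.
3/m^2 < ε ⇔ m^2 > 3/ε ⇔ m > (3/ε)^{1/2}.
Take N_0 = (3/ε)^{1/2}. Then m > N_0 implies 3/m^2 < ε.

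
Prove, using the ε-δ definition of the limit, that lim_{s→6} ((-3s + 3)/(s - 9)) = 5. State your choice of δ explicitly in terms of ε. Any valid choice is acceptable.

Let ε > 0 be given. We want δ > 0 with 0 < |s − 6| < δ ⇒ |(-3s + 3)/(s - 9) − 5| < ε.
Combining over a common denominator, (-3s + 3)/(s - 9) − 5 = [(-3s + 3)·(-3) − (-15)·(s - 9)] / [(-3)·(s - 9)] = 24(s − 6) / ((-3)(s - 9)).
So |(-3s + 3)/(s - 9) − 5| = 24|s − 6| / (3·|s − 9|).
Restrict δ ≤ 3/2. Then |s − 6| < 3/2 gives |s − 9| = |(s − 6) + (-3)| ≥ 3 − 3/2 = 3/2.
Hence |(-3s + 3)/(s - 9) − 5| < 24|s − 6|/(3·(3/2)) = (16/3)|s − 6|, which is < ε once |s − 6| < (3/16)ε.
Take δ = min(3/2, (3/16)ε). Then 0 < |s − 6| < δ forces both bounds, so |(-3s + 3)/(s - 9) − 5| < ε.

δ = min(3/2, (3/16)ε)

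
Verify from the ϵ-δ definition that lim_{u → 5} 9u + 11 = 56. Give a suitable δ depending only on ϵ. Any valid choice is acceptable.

Let ϵ > 0. We need δ > 0 so that 0 < |u − 5| < δ implies |(9u + 11) − 56| < ϵ.
Since (9u + 11) − 56 = 9(u − 5), we have |(9u + 11) − 56| = 9|u − 5|.
So 9|u − 5| < ϵ exactly when |u − 5| < ϵ/9.
Take δ = ϵ/9. If 0 < |u − 5| < δ then |(9u + 11) − 56| = 9|u − 5| < 9·(ϵ/9) = ϵ.

δ = ϵ/9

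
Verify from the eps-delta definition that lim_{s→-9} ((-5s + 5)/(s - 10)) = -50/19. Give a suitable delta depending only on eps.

Let eps > 0 be given. We want delta > 0 with 0 < |s + 9| < delta ⇒ |(-5s + 5)/(s - 10) + 50/19| < eps.
Combining over a common denominator, (-5s + 5)/(s - 10) + 50/19 = [(-5s + 5)·(-19) − 50·(s - 10)] / [(-19)·(s - 10)] = 45(s + 9) / ((-19)(s - 10)).
So |(-5s + 5)/(s - 10) + 50/19| = 45|s + 9| / (19·|s − 10|).
Restrict delta ≤ 19/2. Then |s + 9| < 19/2 gives |s − 10| = |(s + 9) + (-19)| ≥ 19 − 19/2 = 19/2.
Hence |(-5s + 5)/(s - 10) + 50/19| < 45|s + 9|/(19·(19/2)) = (90/361)|s + 9|, which is < eps once |s + 9| < (361/90)eps.
Take delta = min(19/2, (361/90)eps). Then 0 < |s + 9| < delta forces both bounds, so |(-5s + 5)/(s - 10) + 50/19| < eps.

delta = min(19/2, (361/90)eps)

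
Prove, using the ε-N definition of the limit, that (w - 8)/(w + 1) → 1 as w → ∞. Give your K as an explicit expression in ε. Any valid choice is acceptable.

K = 9/ε

Fix ε > 0. We seek K > 0 such that w > K implies |(w - 8)/(w + 1) − 1| < ε.
(w - 8)/(w + 1) − 1 = ((w - 8) − (w + 1)) / ((w + 1)) = -9/((w + 1)).
For w > 0 we have w + 1 > w, so |(w - 8)/(w + 1) − 1| = 9/((w + 1)) < 9/(w) = 9/w.
Thus |(w - 8)/(w + 1) − 1| < ε whenever w > 9/ε.
Take K = 9/ε. If w > K then |(w - 8)/(w + 1) − 1| < 9/w < ε.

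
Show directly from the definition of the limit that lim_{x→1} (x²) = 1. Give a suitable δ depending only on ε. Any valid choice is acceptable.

δ = min(2, ε/4)

Let ε > 0 be given. We seek δ > 0 with 0 < |x − 1| < δ ⇒ |x² − 1| < ε.
Factor: x² − 1 = (x − 1)(x + 1), so |x² − 1| = |x − 1|·|x + 1|.
Impose δ ≤ 2 so that |x| < 3; then |x + 1| ≤ 4.
Hence |x² − 1| ≤ 4|x − 1|, which is < ε once |x − 1| < ε/4.
Take δ = min(2, ε/4). If 0 < |x − 1| < δ then both bounds hold and |x² − 1| ≤ 4|x − 1| < 4·(ε/4) = ε.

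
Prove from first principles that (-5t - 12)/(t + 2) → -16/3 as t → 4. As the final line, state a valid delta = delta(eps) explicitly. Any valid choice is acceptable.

Let eps > 0. We want delta > 0 with 0 < |t − 4| < delta ⇒ |(-5t - 12)/(t + 2) + 16/3| < eps.
Combining over a common denominator, (-5t - 12)/(t + 2) + 16/3 = [(-5t - 12)·6 − (-32)·(t + 2)] / [6·(t + 2)] = 2(t − 4) / (6(t + 2)).
So |(-5t - 12)/(t + 2) + 16/3| = 2|t − 4| / (6·|t + 2|).
Restrict delta ≤ 3. Then |t − 4| < 3 gives |t + 2| = |(t − 4) + 6| ≥ 6 − 3 = 3.
Hence |(-5t - 12)/(t + 2) + 16/3| < 2|t − 4|/(6·3) = (1/9)|t − 4|, which is < eps once |t − 4| < 9eps.
Take delta = min(3, 9eps). Then 0 < |t − 4| < delta forces both bounds, so |(-5t - 12)/(t + 2) + 16/3| < eps.

delta = min(3, 9eps)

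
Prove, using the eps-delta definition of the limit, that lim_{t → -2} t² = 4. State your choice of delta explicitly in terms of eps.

Let eps > 0 be given. We seek delta > 0 with 0 < |t + 2| < delta ⇒ |t² − 4| < eps.
Factor: t² − 4 = (t + 2)(t - 2), so |t² − 4| = |t + 2|·|t - 2|.
Impose delta ≤ 1 so that |t| < 3; then |t - 2| ≤ 5.
Hence |t² − 4| ≤ 5|t + 2|, which is < eps once |t + 2| < eps/5.
Take delta = min(1, eps/5). If 0 < |t + 2| < delta then both bounds hold and |t² − 4| ≤ 5|t + 2| < 5·(eps/5) = eps.

delta = min(1, eps/5)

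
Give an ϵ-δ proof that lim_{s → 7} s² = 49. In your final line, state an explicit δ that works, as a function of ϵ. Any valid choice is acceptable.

δ = min(1, ϵ/15)

Let ϵ > 0. We seek δ > 0 with 0 < |s − 7| < δ ⇒ |s² − 49| < ϵ.
Factor: s² − 49 = (s − 7)(s + 7), so |s² − 49| = |s − 7|·|s + 7|.
Impose δ ≤ 1 so that |s| < 8; then |s + 7| ≤ 15.
Hence |s² − 49| ≤ 15|s − 7|, which is < ϵ once |s − 7| < ϵ/15.
Take δ = min(1, ϵ/15). If 0 < |s − 7| < δ then both bounds hold and |s² − 49| ≤ 15|s − 7| < 15·(ϵ/15) = ϵ.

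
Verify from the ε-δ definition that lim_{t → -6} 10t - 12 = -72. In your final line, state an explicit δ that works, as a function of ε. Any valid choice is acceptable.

Fix ε > 0. We need δ > 0 so that 0 < |t + 6| < δ implies |(10t - 12) + 72| < ε.
Since (10t - 12) + 72 = 10(t + 6), we have |(10t - 12) + 72| = 10|t + 6|.
Thus it suffices that |t + 6| < ε/10.
Choosing δ = ε/10 gives |(10t - 12) + 72| = 10|t + 6| < ε whenever |t + 6| < δ.

δ = ε/10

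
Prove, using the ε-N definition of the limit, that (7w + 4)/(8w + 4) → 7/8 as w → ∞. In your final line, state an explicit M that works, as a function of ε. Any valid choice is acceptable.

Suppose ε > 0. We seek M > 0 such that w > M implies |(7w + 4)/(8w + 4) − (7/8)| < ε.
(7w + 4)/(8w + 4) − (7/8) = (8(7w + 4) − 7(8w + 4)) / (8(8w + 4)) = 4/(8(8w + 4)).
For w > 0 we have 8w + 4 > 8w, so |(7w + 4)/(8w + 4) − (7/8)| = 4/(8(8w + 4)) < 4/(8·8w) = (1/16)/w.
Thus |(7w + 4)/(8w + 4) − (7/8)| < ε whenever w > (1/16)/ε.
Take M = (1/16)/ε. If w > M then |(7w + 4)/(8w + 4) − (7/8)| < (1/16)/w < ε.

M = (1/16)/ε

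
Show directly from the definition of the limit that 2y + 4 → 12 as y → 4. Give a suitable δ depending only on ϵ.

Fix ϵ > 0. We need δ > 0 so that 0 < |y − 4| < δ implies |(2y + 4) − 12| < ϵ.
|(2y + 4) − 12| = |2y - 8| = 2|y − 4|.
Thus it suffices that |y − 4| < ϵ/2.
Choosing δ = ϵ/2 gives |(2y + 4) − 12| = 2|y − 4| < ϵ whenever |y − 4| < δ.

δ = ϵ/2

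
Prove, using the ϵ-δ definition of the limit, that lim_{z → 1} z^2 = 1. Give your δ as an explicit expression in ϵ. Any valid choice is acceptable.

δ = min(2, ϵ/4)

Fix ϵ > 0. We seek δ > 0 with 0 < |z − 1| < δ ⇒ |z^2 − 1| < ϵ.
Factor: z^2 − 1 = (z − 1)(z + 1), so |z^2 − 1| = |z − 1|·|z + 1|.
Restrict δ ≤ 2. Then |z − 1| < 2 gives |z| < 3, so by the triangle inequality |z + 1| ≤ 3 + 1 = 4.
Hence |z^2 − 1| ≤ 4|z − 1|, which is < ϵ once |z − 1| < ϵ/4.
Take δ = min(2, ϵ/4). If 0 < |z − 1| < δ then both bounds hold and |z^2 − 1| ≤ 4|z − 1| < 4·(ϵ/4) = ϵ.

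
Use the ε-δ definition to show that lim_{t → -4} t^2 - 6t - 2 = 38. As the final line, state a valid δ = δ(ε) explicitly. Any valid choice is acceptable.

Suppose ε > 0. We want δ > 0 such that 0 < |t + 4| < δ implies |(t^2 - 6t - 2) − 38| < ε.
(t^2 - 6t - 2) − 38 = t^2 - 6t - 40 = (t + 4)(t - 10).
So |(t^2 - 6t - 2) − 38| = |t + 4|·|t - 10|.
Require δ ≤ 1. Then |t + 4| < 1 gives |t| < 5, and by the triangle inequality |t - 10| ≤ 5 + 10 = 15.
Hence |(t^2 - 6t - 2) − 38| ≤ 15|t + 4| < ε provided |t + 4| < ε/15.
Take δ = min(1, ε/15). Then 0 < |t + 4| < δ gives both |t + 4| < 1 and |t + 4| < ε/15, so |(t^2 - 6t - 2) − 38| < ε.

δ = min(1, ε/15)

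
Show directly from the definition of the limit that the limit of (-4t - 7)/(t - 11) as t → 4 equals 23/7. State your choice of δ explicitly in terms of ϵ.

Fix ϵ > 0. We want δ > 0 with 0 < |t − 4| < δ ⇒ |(-4t - 7)/(t - 11) − (23/7)| < ϵ.
Combining over a common denominator, (-4t - 7)/(t - 11) − (23/7) = [(-4t - 7)·(-7) − (-23)·(t - 11)] / [(-7)·(t - 11)] = 51(t − 4) / ((-7)(t - 11)).
So |(-4t - 7)/(t - 11) − (23/7)| = 51|t − 4| / (7·|t − 11|).
Require δ ≤ 7/2, so |t − 11| ≥ |-7| − |t − 4| > 7 − 7/2 = 7/2.
Hence |(-4t - 7)/(t - 11) − (23/7)| < 51|t − 4|/(7·(7/2)) = (102/49)|t − 4|, which is < ϵ once |t − 4| < (49/102)ϵ.
Take δ = min(7/2, (49/102)ϵ). Then 0 < |t − 4| < δ forces both bounds, so |(-4t - 7)/(t - 11) − (23/7)| < ϵ.

δ = min(7/2, (49/102)ϵ)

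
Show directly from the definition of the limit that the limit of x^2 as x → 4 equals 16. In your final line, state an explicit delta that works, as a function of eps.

delta = min(1, eps/9)

Fix eps > 0. We seek delta > 0 with 0 < |x − 4| < delta ⇒ |x^2 − 16| < eps.
Factor: x^2 − 16 = (x − 4)(x + 4), so |x^2 − 16| = |x − 4|·|x + 4|.
Restrict delta ≤ 1. Then |x − 4| < 1 gives |x| < 5, so by the triangle inequality |x + 4| ≤ 5 + 4 = 9.
Hence |x^2 − 16| ≤ 9|x − 4|, which is < eps once |x − 4| < eps/9.
Take delta = min(1, eps/9). If 0 < |x − 4| < delta then both bounds hold and |x^2 − 16| ≤ 9|x − 4| < 9·(eps/9) = eps.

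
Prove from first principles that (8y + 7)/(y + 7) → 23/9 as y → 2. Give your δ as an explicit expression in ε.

Fix ε > 0. We want δ > 0 with 0 < |y − 2| < δ ⇒ |(8y + 7)/(y + 7) − (23/9)| < ε.
Combining over a common denominator, (8y + 7)/(y + 7) − (23/9) = [(8y + 7)·9 − 23·(y + 7)] / [9·(y + 7)] = 49(y − 2) / (9(y + 7)).
So |(8y + 7)/(y + 7) − (23/9)| = 49|y − 2| / (9·|y + 7|).
Require δ ≤ 9/2, so |y + 7| ≥ |9| − |y − 2| > 9 − 9/2 = 9/2.
Hence |(8y + 7)/(y + 7) − (23/9)| < 49|y − 2|/(9·(9/2)) = (98/81)|y − 2|, which is < ε once |y − 2| < (81/98)ε.
Take δ = min(9/2, (81/98)ε). Then 0 < |y − 2| < δ forces both bounds, so |(8y + 7)/(y + 7) − (23/9)| < ε.

δ = min(9/2, (81/98)ε)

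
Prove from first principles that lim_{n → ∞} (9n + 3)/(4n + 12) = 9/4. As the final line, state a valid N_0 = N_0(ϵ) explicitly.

Let ϵ > 0 be given. For n ≥ 1, |(9n + 3)/(4n + 12) − (9/4)| = |-96|/(4(4n + 12)) = 96/(4(4n + 12)).
Since 4n + 12 ≥ 4n for n ≥ 1, this is ≤ 96/(4·4n) = 6/n.
So |(9n + 3)/(4n + 12) − (9/4)| < ϵ whenever n > 6/ϵ.
Take N_0 = 6/ϵ. If n > N_0 then |(9n + 3)/(4n + 12) − (9/4)| ≤ 6/n < ϵ.

N_0 = 6/ϵ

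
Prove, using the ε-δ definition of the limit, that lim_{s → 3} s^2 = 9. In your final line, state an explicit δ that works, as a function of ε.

δ = min(2, ε/8)

Suppose ε > 0. We seek δ > 0 with 0 < |s − 3| < δ ⇒ |s^2 − 9| < ε.
Factor: s^2 − 9 = (s − 3)(s + 3), so |s^2 − 9| = |s − 3|·|s + 3|.
Impose δ ≤ 2 so that |s| < 5; then |s + 3| ≤ 8.
Hence |s^2 − 9| ≤ 8|s − 3|, which is < ε once |s − 3| < ε/8.
Take δ = min(2, ε/8). If 0 < |s − 3| < δ then both bounds hold and |s^2 − 9| ≤ 8|s − 3| < 8·(ε/8) = ε.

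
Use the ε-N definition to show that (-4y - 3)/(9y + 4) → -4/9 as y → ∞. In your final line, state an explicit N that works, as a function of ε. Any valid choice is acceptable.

N = (11/81)/ε

Let ε > 0. We seek N > 0 such that y > N implies |(-4y - 3)/(9y + 4) + 4/9| < ε.
(-4y - 3)/(9y + 4) + 4/9 = (9(-4y - 3) − (-4)(9y + 4)) / (9(9y + 4)) = -11/(9(9y + 4)).
For y > 0 we have 9y + 4 > 9y, so |(-4y - 3)/(9y + 4) + 4/9| = 11/(9(9y + 4)) < 11/(9·9y) = (11/81)/y.
Thus |(-4y - 3)/(9y + 4) + 4/9| < ε whenever y > (11/81)/ε.
Take N = (11/81)/ε. If y > N then |(-4y - 3)/(9y + 4) + 4/9| < (11/81)/y < ε.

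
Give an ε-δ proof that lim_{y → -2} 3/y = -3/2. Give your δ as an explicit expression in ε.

Fix ε > 0. We seek δ > 0 such that 0 < |y + 2| < δ implies |3/y + 3/2| < ε.
|3/y + 3/2| = 3·|-2 − y|/(2·|y|) = 3|y + 2|/(2|y|).
Restrict δ ≤ 1. Then |y + 2| < 1 gives |y| > 1, so 2|y| > 2.
Then |3/y + 3/2| < 3|y + 2|/2, which is < ε when |y + 2| < (2/3)ε.
Take δ = min(1, (2/3)ε). Then 0 < |y + 2| < δ gives both |y + 2| < 1 and |y + 2| < (2/3)ε, so |3/y + 3/2| < ε.

δ = min(1, (2/3)ε)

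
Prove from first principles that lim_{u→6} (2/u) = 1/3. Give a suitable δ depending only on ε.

δ = min(3, 9ε)

Suppose ε > 0. We seek δ > 0 such that 0 < |u − 6| < δ implies |2/u − (1/3)| < ε.
|2/u − (1/3)| = 2·|6 − u|/(6·|u|) = 2|u − 6|/(6|u|).
Restrict δ ≤ 3. Then |u − 6| < 3 gives |u| > 3, so 6|u| > 18.
Then |2/u − (1/3)| < 2|u − 6|/18, which is < ε when |u − 6| < 9ε.
Take δ = min(3, 9ε). Then 0 < |u − 6| < δ gives both |u − 6| < 3 and |u − 6| < 9ε, so |2/u − (1/3)| < ε.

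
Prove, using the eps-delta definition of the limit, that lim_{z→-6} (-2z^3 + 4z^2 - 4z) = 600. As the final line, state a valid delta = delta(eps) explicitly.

Let eps > 0. We want delta > 0 such that 0 < |z + 6| < delta implies |(-2z^3 + 4z^2 - 4z) − 600| < eps.
(-2z^3 + 4z^2 - 4z) − 600 = -2z^3 + 4z^2 - 4z - 600 = (z + 6)(-2z^2 + 16z - 100).
So |(-2z^3 + 4z^2 - 4z) − 600| = |z + 6|·|-2z^2 + 16z - 100|.
Require delta ≤ 1. Then |z + 6| < 1 gives |z| < 7, and by the triangle inequality |-2z^2 + 16z - 100| ≤ 2·7^2 + 16·7 + 100 = 310.
Hence |(-2z^3 + 4z^2 - 4z) − 600| ≤ 310|z + 6| < eps provided |z + 6| < eps/310.
Take delta = min(1, eps/310). Then 0 < |z + 6| < delta gives both |z + 6| < 1 and |z + 6| < eps/310, so |(-2z^3 + 4z^2 - 4z) − 600| < eps.

delta = min(1, eps/310)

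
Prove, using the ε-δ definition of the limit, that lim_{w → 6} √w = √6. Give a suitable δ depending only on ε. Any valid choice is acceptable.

δ = min(6, √6·ε)

Let ε > 0. We want δ > 0 such that 0 < |w − 6| < δ implies |√w − √6| < ε.
Rationalise: √w − √6 = (w − 6)/(√w + √6), so |√w − √6| = |w − 6|/(√w + √6).
Restrict δ ≤ 6 so that |w − 6| < 6 forces w > 0, and then √w + √6 > √6.
Hence |√w − √6| < |w − 6|/√6, which is < ε once |w − 6| < √6·ε.
Take δ = min(6, √6·ε). If 0 < |w − 6| < δ then w > 0 and |√w − √6| < |w − 6|/√6 < ε.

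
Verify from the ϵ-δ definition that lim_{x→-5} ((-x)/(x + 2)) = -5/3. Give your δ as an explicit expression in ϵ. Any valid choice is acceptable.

δ = min(3/2, (9/4)ϵ)

Fix ϵ > 0. We want δ > 0 with 0 < |x + 5| < δ ⇒ |(-x)/(x + 2) + 5/3| < ϵ.
Combining over a common denominator, (-x)/(x + 2) + 5/3 = [(-x)·(-3) − 5·(x + 2)] / [(-3)·(x + 2)] = -2(x + 5) / ((-3)(x + 2)).
So |(-x)/(x + 2) + 5/3| = 2|x + 5| / (3·|x + 2|).
Restrict δ ≤ 3/2. Then |x + 5| < 3/2 gives |x + 2| = |(x + 5) + (-3)| ≥ 3 − 3/2 = 3/2.
Hence |(-x)/(x + 2) + 5/3| < 2|x + 5|/(3·(3/2)) = (4/9)|x + 5|, which is < ϵ once |x + 5| < (9/4)ϵ.
Take δ = min(3/2, (9/4)ϵ). Then 0 < |x + 5| < δ forces both bounds, so |(-x)/(x + 2) + 5/3| < ϵ.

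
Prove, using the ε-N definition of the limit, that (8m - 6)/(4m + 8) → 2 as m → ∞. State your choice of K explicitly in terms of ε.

Fix ε > 0. For m ≥ 1, |(8m - 6)/(4m + 8) − 2| = |-88|/(4(4m + 8)) = 88/(4(4m + 8)).
Since 4m + 8 ≥ 4m for m ≥ 1, this is ≤ 88/(4·4m) = (11/2)/m.
So |(8m - 6)/(4m + 8) − 2| < ε whenever m > (11/2)/ε.
Take K = (11/2)/ε. If m > K then |(8m - 6)/(4m + 8) − 2| ≤ (11/2)/m < ε.

K = (11/2)/ε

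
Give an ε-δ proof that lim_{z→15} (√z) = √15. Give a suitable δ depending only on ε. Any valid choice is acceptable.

δ = min(15, √15·ε)

Let ε > 0 be given. We want δ > 0 such that 0 < |z − 15| < δ implies |√z − √15| < ε.
Multiplying by the conjugate, |√z − √15| = |z − 15|/(√z + √15).
Restrict δ ≤ 15 so that |z − 15| < 15 forces z > 0, and then √z + √15 > √15.
Hence |√z − √15| < |z − 15|/√15, which is < ε once |z − 15| < √15·ε.
Take δ = min(15, √15·ε). If 0 < |z − 15| < δ then z > 0 and |√z − √15| < |z − 15|/√15 < ε.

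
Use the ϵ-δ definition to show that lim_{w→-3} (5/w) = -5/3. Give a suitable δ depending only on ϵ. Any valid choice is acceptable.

Let ϵ > 0. We seek δ > 0 such that 0 < |w + 3| < δ implies |5/w + 5/3| < ϵ.
|5/w + 5/3| = 5·|-3 − w|/(3·|w|) = 5|w + 3|/(3|w|).
Restrict δ ≤ 3/2. Then |w + 3| < 3/2 gives |w| > 3/2, so 3|w| > 9/2.
Then |5/w + 5/3| < 5|w + 3|/(9/2), which is < ϵ when |w + 3| < (9/10)ϵ.
Take δ = min(3/2, (9/10)ϵ). Then 0 < |w + 3| < δ gives both |w + 3| < 3/2 and |w + 3| < (9/10)ϵ, so |5/w + 5/3| < ϵ.

δ = min(3/2, (9/10)ϵ)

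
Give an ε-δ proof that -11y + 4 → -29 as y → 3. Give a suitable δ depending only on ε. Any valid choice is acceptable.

δ = ε/11

Let ε > 0. We need δ > 0 so that 0 < |y − 3| < δ implies |(-11y + 4) + 29| < ε.
Since (-11y + 4) + 29 = -11(y − 3), we have |(-11y + 4) + 29| = 11|y − 3|.
Thus it suffices that |y − 3| < ε/11.
Choosing δ = ε/11 gives |(-11y + 4) + 29| = 11|y − 3| < ε whenever |y − 3| < δ.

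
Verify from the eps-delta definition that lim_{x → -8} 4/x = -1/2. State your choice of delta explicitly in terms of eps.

Suppose eps > 0. We seek delta > 0 such that 0 < |x + 8| < delta implies |4/x + 1/2| < eps.
|4/x + 1/2| = 4·|-8 − x|/(8·|x|) = 4|x + 8|/(8|x|).
Restrict delta ≤ 4. Then |x + 8| < 4 gives |x| > 4, so 8|x| > 32.
Then |4/x + 1/2| < 4|x + 8|/32, which is < eps when |x + 8| < 8eps.
Take delta = min(4, 8eps). Then 0 < |x + 8| < delta gives both |x + 8| < 4 and |x + 8| < 8eps, so |4/x + 1/2| < eps.

delta = min(4, 8eps)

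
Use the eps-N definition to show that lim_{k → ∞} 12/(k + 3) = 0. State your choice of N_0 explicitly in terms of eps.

Suppose eps > 0. For k ≥ 1, |12/(k + 3) − 0| = 12/(k + 3) ≤ 12/k.
We need 12/k < eps, i.e. k > 12/eps.
Take N_0 = 12/eps. If k > N_0 then |12/(k + 3)| ≤ 12/k < eps.

N_0 = 12/eps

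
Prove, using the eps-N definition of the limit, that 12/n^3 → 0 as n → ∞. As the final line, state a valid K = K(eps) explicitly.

K = (12/eps)^{1/3}

Let eps > 0 be given. For n ≥ 1, |12/n^3 − 0| = 12/n^3.
12/n^3 < eps ⇔ n^3 > 12/eps ⇔ n > (12/eps)^{1/3}.
Take K = (12/eps)^{1/3}. Then n > K implies 12/n^3 < eps.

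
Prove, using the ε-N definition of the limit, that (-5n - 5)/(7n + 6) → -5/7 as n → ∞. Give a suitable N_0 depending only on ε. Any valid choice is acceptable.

N_0 = (5/49)/ε

Let ε > 0. For n ≥ 1, |(-5n - 5)/(7n + 6) + 5/7| = |-5|/(7(7n + 6)) = 5/(7(7n + 6)).
Since 7n + 6 ≥ 7n for n ≥ 1, this is ≤ 5/(7·7n) = (5/49)/n.
So |(-5n - 5)/(7n + 6) + 5/7| < ε whenever n > (5/49)/ε.
Take N_0 = (5/49)/ε. If n > N_0 then |(-5n - 5)/(7n + 6) + 5/7| ≤ (5/49)/n < ε.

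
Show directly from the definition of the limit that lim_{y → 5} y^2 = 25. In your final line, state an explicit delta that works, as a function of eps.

Let eps > 0 be given. We seek delta > 0 with 0 < |y − 5| < delta ⇒ |y^2 − 25| < eps.
Factor: y^2 − 25 = (y − 5)(y + 5), so |y^2 − 25| = |y − 5|·|y + 5|.
Restrict delta ≤ 1. Then |y − 5| < 1 gives |y| < 6, so by the triangle inequality |y + 5| ≤ 6 + 5 = 11.
Hence |y^2 − 25| ≤ 11|y − 5|, which is < eps once |y − 5| < eps/11.
Take delta = min(1, eps/11). If 0 < |y − 5| < delta then both bounds hold and |y^2 − 25| ≤ 11|y − 5| < 11·(eps/11) = eps.

delta = min(1, eps/11)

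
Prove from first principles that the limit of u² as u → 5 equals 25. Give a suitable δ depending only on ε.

Let ε > 0 be given. We seek δ > 0 with 0 < |u − 5| < δ ⇒ |u² − 25| < ε.
Factor: u² − 25 = (u − 5)(u + 5), so |u² − 25| = |u − 5|·|u + 5|.
Restrict δ ≤ 1. Then |u − 5| < 1 gives |u| < 6, so by the triangle inequality |u + 5| ≤ 6 + 5 = 11.
Hence |u² − 25| ≤ 11|u − 5|, which is < ε once |u − 5| < ε/11.
Take δ = min(1, ε/11). If 0 < |u − 5| < δ then both bounds hold and |u² − 25| ≤ 11|u − 5| < 11·(ε/11) = ε.

δ = min(1, ε/11)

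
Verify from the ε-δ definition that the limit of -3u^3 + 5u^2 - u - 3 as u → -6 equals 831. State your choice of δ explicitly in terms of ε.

δ = min(1, ε/447)

Let ε > 0. We want δ > 0 such that 0 < |u + 6| < δ implies |(-3u^3 + 5u^2 - u - 3) − 831| < ε.
(-3u^3 + 5u^2 - u - 3) − 831 = -3u^3 + 5u^2 - u - 834 = (u + 6)(-3u^2 + 23u - 139).
So |(-3u^3 + 5u^2 - u - 3) − 831| = |u + 6|·|-3u^2 + 23u - 139|.
Assume first that |u + 6| < 1, so |u| < 7. Then |-3u^2 + 23u - 139| ≤ 3·7^2 + 23·7 + 139 = 447.
Hence |(-3u^3 + 5u^2 - u - 3) − 831| ≤ 447|u + 6| < ε provided |u + 6| < ε/447.
Take δ = min(1, ε/447). Then 0 < |u + 6| < δ gives both |u + 6| < 1 and |u + 6| < ε/447, so |(-3u^3 + 5u^2 - u - 3) − 831| < ε.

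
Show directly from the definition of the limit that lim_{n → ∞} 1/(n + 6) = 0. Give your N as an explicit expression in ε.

Let ε > 0. For n ≥ 1, |1/(n + 6) − 0| = 1/(n + 6) ≤ 1/n.
We need 1/n < ε, i.e. n > 1/ε.
Take N = 1/ε. If n > N then |1/(n + 6)| ≤ 1/n < ε.

N = 1/ε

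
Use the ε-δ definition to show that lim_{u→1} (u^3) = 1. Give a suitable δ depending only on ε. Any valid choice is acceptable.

δ = min(2, ε/13)

Suppose ε > 0. We seek δ > 0 with 0 < |u − 1| < δ ⇒ |u^3 − 1| < ε.
Factor: u^3 − 1 = (u − 1)(u^2 + u + 1), so |u^3 − 1| = |u − 1|·|u^2 + u + 1|.
Impose δ ≤ 2 so that |u| < 3; then |u^2 + u + 1| ≤ 13.
Hence |u^3 − 1| ≤ 13|u − 1|, which is < ε once |u − 1| < ε/13.
Take δ = min(2, ε/13). If 0 < |u − 1| < δ then both bounds hold and |u^3 − 1| ≤ 13|u − 1| < 13·(ε/13) = ε.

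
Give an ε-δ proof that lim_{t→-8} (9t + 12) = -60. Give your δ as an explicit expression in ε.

δ = ε/9

Suppose ε > 0. We need δ > 0 so that 0 < |t + 8| < δ implies |(9t + 12) + 60| < ε.
Since (9t + 12) + 60 = 9(t + 8), we have |(9t + 12) + 60| = 9|t + 8|.
So 9|t + 8| < ε exactly when |t + 8| < ε/9.
Take δ = ε/9. If 0 < |t + 8| < δ then |(9t + 12) + 60| = 9|t + 8| < 9·(ε/9) = ε.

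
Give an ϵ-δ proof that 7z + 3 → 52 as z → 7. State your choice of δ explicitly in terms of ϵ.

Let ϵ > 0. We need δ > 0 so that 0 < |z − 7| < δ implies |(7z + 3) − 52| < ϵ.
Since (7z + 3) − 52 = 7(z − 7), we have |(7z + 3) − 52| = 7|z − 7|.
So 7|z − 7| < ϵ exactly when |z − 7| < ϵ/7.
Choosing δ = ϵ/7 gives |(7z + 3) − 52| = 7|z − 7| < ϵ whenever |z − 7| < δ.

δ = ϵ/7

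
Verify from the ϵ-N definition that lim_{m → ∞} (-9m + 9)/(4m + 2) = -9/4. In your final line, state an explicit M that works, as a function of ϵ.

M = (27/8)/ϵ

Fix ϵ > 0. For m ≥ 1, |(-9m + 9)/(4m + 2) + 9/4| = |54|/(4(4m + 2)) = 54/(4(4m + 2)).
Since 4m + 2 ≥ 4m for m ≥ 1, this is ≤ 54/(4·4m) = (27/8)/m.
So |(-9m + 9)/(4m + 2) + 9/4| < ϵ whenever m > (27/8)/ϵ.
Take M = (27/8)/ϵ. If m > M then |(-9m + 9)/(4m + 2) + 9/4| ≤ (27/8)/m < ϵ.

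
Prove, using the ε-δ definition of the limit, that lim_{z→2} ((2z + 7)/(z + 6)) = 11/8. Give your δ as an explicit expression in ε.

Let ε > 0 be given. We want δ > 0 with 0 < |z − 2| < δ ⇒ |(2z + 7)/(z + 6) − (11/8)| < ε.
Combining over a common denominator, (2z + 7)/(z + 6) − (11/8) = [(2z + 7)·8 − 11·(z + 6)] / [8·(z + 6)] = 5(z − 2) / (8(z + 6)).
So |(2z + 7)/(z + 6) − (11/8)| = 5|z − 2| / (8·|z + 6|).
Restrict δ ≤ 4. Then |z − 2| < 4 gives |z + 6| = |(z − 2) + 8| ≥ 8 − 4 = 4.
Hence |(2z + 7)/(z + 6) − (11/8)| < 5|z − 2|/(8·4) = (5/32)|z − 2|, which is < ε once |z − 2| < (32/5)ε.
Take δ = min(4, (32/5)ε). Then 0 < |z − 2| < δ forces both bounds, so |(2z + 7)/(z + 6) − (11/8)| < ε.

δ = min(4, (32/5)ε)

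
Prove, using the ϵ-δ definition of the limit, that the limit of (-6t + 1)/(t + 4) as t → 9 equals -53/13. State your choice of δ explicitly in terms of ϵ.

Fix ϵ > 0. We want δ > 0 with 0 < |t − 9| < δ ⇒ |(-6t + 1)/(t + 4) + 53/13| < ϵ.
Combining over a common denominator, (-6t + 1)/(t + 4) + 53/13 = [(-6t + 1)·13 − (-53)·(t + 4)] / [13·(t + 4)] = -25(t − 9) / (13(t + 4)).
So |(-6t + 1)/(t + 4) + 53/13| = 25|t − 9| / (13·|t + 4|).
Restrict δ ≤ 13/2. Then |t − 9| < 13/2 gives |t + 4| = |(t − 9) + 13| ≥ 13 − 13/2 = 13/2.
Hence |(-6t + 1)/(t + 4) + 53/13| < 25|t − 9|/(13·(13/2)) = (50/169)|t − 9|, which is < ϵ once |t − 9| < (169/50)ϵ.
Take δ = min(13/2, (169/50)ϵ). Then 0 < |t − 9| < δ forces both bounds, so |(-6t + 1)/(t + 4) + 53/13| < ϵ.

δ = min(13/2, (169/50)ϵ)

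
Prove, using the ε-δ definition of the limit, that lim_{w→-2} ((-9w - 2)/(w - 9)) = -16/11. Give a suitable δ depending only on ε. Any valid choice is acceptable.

δ = min(11/2, (121/166)ε)

Let ε > 0 be given. We want δ > 0 with 0 < |w + 2| < δ ⇒ |(-9w - 2)/(w - 9) + 16/11| < ε.
Combining over a common denominator, (-9w - 2)/(w - 9) + 16/11 = [(-9w - 2)·(-11) − 16·(w - 9)] / [(-11)·(w - 9)] = 83(w + 2) / ((-11)(w - 9)).
So |(-9w - 2)/(w - 9) + 16/11| = 83|w + 2| / (11·|w − 9|).
Restrict δ ≤ 11/2. Then |w + 2| < 11/2 gives |w − 9| = |(w + 2) + (-11)| ≥ 11 − 11/2 = 11/2.
Hence |(-9w - 2)/(w - 9) + 16/11| < 83|w + 2|/(11·(11/2)) = (166/121)|w + 2|, which is < ε once |w + 2| < (121/166)ε.
Take δ = min(11/2, (121/166)ε). Then 0 < |w + 2| < δ forces both bounds, so |(-9w - 2)/(w - 9) + 16/11| < ε.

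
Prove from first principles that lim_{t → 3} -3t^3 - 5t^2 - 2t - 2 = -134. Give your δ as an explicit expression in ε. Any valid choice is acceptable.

δ = min(1, ε/148)

Fix ε > 0. We want δ > 0 such that 0 < |t − 3| < δ implies |(-3t^3 - 5t^2 - 2t - 2) + 134| < ε.
(-3t^3 - 5t^2 - 2t - 2) + 134 = -3t^3 - 5t^2 - 2t + 132 = (t − 3)(-3t^2 - 14t - 44).
So |(-3t^3 - 5t^2 - 2t - 2) + 134| = |t − 3|·|-3t^2 - 14t - 44|.
Require δ ≤ 1. Then |t − 3| < 1 gives |t| < 4, and by the triangle inequality |-3t^2 - 14t - 44| ≤ 3·4^2 + 14·4 + 44 = 148.
Hence |(-3t^3 - 5t^2 - 2t - 2) + 134| ≤ 148|t − 3| < ε provided |t − 3| < ε/148.
Choosing δ = min(1, ε/148) ensures both conditions, hence |(-3t^3 - 5t^2 - 2t - 2) + 134| < ε.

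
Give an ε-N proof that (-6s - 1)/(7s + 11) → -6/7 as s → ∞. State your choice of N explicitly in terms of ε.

Let ε > 0 be given. We seek N > 0 such that s > N implies |(-6s - 1)/(7s + 11) + 6/7| < ε.
(-6s - 1)/(7s + 11) + 6/7 = (7(-6s - 1) − (-6)(7s + 11)) / (7(7s + 11)) = 59/(7(7s + 11)).
For s > 0 we have 7s + 11 > 7s, so |(-6s - 1)/(7s + 11) + 6/7| = 59/(7(7s + 11)) < 59/(7·7s) = (59/49)/s.
Thus |(-6s - 1)/(7s + 11) + 6/7| < ε whenever s > (59/49)/ε.
Take N = (59/49)/ε. If s > N then |(-6s - 1)/(7s + 11) + 6/7| < (59/49)/s < ε.

N = (59/49)/ε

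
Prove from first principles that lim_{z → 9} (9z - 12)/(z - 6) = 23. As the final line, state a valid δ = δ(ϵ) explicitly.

δ = min(3/2, (3/28)ϵ)

Let ϵ > 0. We want δ > 0 with 0 < |z − 9| < δ ⇒ |(9z - 12)/(z - 6) − 23| < ϵ.
Combining over a common denominator, (9z - 12)/(z - 6) − 23 = [(9z - 12)·3 − 69·(z - 6)] / [3·(z - 6)] = -42(z − 9) / (3(z - 6)).
So |(9z - 12)/(z - 6) − 23| = 42|z − 9| / (3·|z − 6|).
Require δ ≤ 3/2, so |z − 6| ≥ |3| − |z − 9| > 3 − 3/2 = 3/2.
Hence |(9z - 12)/(z - 6) − 23| < 42|z − 9|/(3·(3/2)) = (28/3)|z − 9|, which is < ϵ once |z − 9| < (3/28)ϵ.
Take δ = min(3/2, (3/28)ϵ). Then 0 < |z − 9| < δ forces both bounds, so |(9z - 12)/(z - 6) − 23| < ϵ.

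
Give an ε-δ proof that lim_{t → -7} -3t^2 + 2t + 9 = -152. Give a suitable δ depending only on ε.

Suppose ε > 0. We want δ > 0 such that 0 < |t + 7| < δ implies |(-3t^2 + 2t + 9) + 152| < ε.
(-3t^2 + 2t + 9) + 152 = -3t^2 + 2t + 161 = (t + 7)(-3t + 23).
So |(-3t^2 + 2t + 9) + 152| = |t + 7|·|-3t + 23|.
Assume first that |t + 7| < 1, so |t| < 8. Then |-3t + 23| ≤ 3·8 + 23 = 47.
Hence |(-3t^2 + 2t + 9) + 152| ≤ 47|t + 7| < ε provided |t + 7| < ε/47.
Take δ = min(1, ε/47). Then 0 < |t + 7| < δ gives both |t + 7| < 1 and |t + 7| < ε/47, so |(-3t^2 + 2t + 9) + 152| < ε.

δ = min(1, ε/47)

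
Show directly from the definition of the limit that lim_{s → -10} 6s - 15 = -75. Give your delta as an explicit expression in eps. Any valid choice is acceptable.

Fix eps > 0. We need delta > 0 so that 0 < |s + 10| < delta implies |(6s - 15) + 75| < eps.
|(6s - 15) + 75| = |6s + 60| = 6|s + 10|.
Thus it suffices that |s + 10| < eps/6.
Choosing delta = eps/6 gives |(6s - 15) + 75| = 6|s + 10| < eps whenever |s + 10| < delta.

delta = eps/6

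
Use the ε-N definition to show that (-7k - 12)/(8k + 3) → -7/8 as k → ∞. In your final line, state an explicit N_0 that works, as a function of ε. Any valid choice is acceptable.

N_0 = (75/64)/ε

Let ε > 0. For k ≥ 1, |(-7k - 12)/(8k + 3) + 7/8| = |-75|/(8(8k + 3)) = 75/(8(8k + 3)).
Since 8k + 3 ≥ 8k for k ≥ 1, this is ≤ 75/(8·8k) = (75/64)/k.
So |(-7k - 12)/(8k + 3) + 7/8| < ε whenever k > (75/64)/ε.
Take N_0 = (75/64)/ε. If k > N_0 then |(-7k - 12)/(8k + 3) + 7/8| ≤ (75/64)/k < ε.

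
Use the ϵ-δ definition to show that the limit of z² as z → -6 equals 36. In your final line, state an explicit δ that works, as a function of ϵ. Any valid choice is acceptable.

Let ϵ > 0. We seek δ > 0 with 0 < |z + 6| < δ ⇒ |z² − 36| < ϵ.
Factor: z² − 36 = (z + 6)(z - 6), so |z² − 36| = |z + 6|·|z - 6|.
Restrict δ ≤ 1. Then |z + 6| < 1 gives |z| < 7, so by the triangle inequality |z - 6| ≤ 7 + 6 = 13.
Hence |z² − 36| ≤ 13|z + 6|, which is < ϵ once |z + 6| < ϵ/13.
Take δ = min(1, ϵ/13). If 0 < |z + 6| < δ then both bounds hold and |z² − 36| ≤ 13|z + 6| < 13·(ϵ/13) = ϵ.

δ = min(1, ϵ/13)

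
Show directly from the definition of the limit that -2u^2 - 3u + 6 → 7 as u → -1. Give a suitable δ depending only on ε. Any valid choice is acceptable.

Suppose ε > 0. We want δ > 0 such that 0 < |u + 1| < δ implies |(-2u^2 - 3u + 6) − 7| < ε.
(-2u^2 - 3u + 6) − 7 = -2u^2 - 3u - 1 = (u + 1)(-2u - 1).
So |(-2u^2 - 3u + 6) − 7| = |u + 1|·|-2u - 1|.
Assume first that |u + 1| < 1, so |u| < 2. Then |-2u - 1| ≤ 2·2 + 1 = 5.
Hence |(-2u^2 - 3u + 6) − 7| ≤ 5|u + 1| < ε provided |u + 1| < ε/5.
Take δ = min(1, ε/5). Then 0 < |u + 1| < δ gives both |u + 1| < 1 and |u + 1| < ε/5, so |(-2u^2 - 3u + 6) − 7| < ε.

δ = min(1, ε/5)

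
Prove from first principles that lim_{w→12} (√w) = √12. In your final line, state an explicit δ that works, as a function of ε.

δ = min(12, √12·ε)

Let ε > 0 be given. We want δ > 0 such that 0 < |w − 12| < δ implies |√w − √12| < ε.
Rationalise: √w − √12 = (w − 12)/(√w + √12), so |√w − √12| = |w − 12|/(√w + √12).
Restrict δ ≤ 12 so that |w − 12| < 12 forces w > 0, and then √w + √12 > √12.
Hence |√w − √12| < |w − 12|/√12, which is < ε once |w − 12| < √12·ε.
Take δ = min(12, √12·ε). If 0 < |w − 12| < δ then w > 0 and |√w − √12| < |w − 12|/√12 < ε.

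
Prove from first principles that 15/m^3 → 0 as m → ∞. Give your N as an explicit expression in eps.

Fix eps > 0. For m ≥ 1, |15/m^3 − 0| = 15/m^3.
15/m^3 < eps ⇔ m^3 > 15/eps ⇔ m > (15/eps)^{1/3}.
Take N = (15/eps)^{1/3}. Then m > N implies 15/m^3 < eps.

N = (15/eps)^{1/3}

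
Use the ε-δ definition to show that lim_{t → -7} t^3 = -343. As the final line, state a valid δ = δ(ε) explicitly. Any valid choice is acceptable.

Let ε > 0 be given. We seek δ > 0 with 0 < |t + 7| < δ ⇒ |t^3 + 343| < ε.
Factor: t^3 + 343 = (t + 7)(t^2 - 7t + 49), so |t^3 + 343| = |t + 7|·|t^2 - 7t + 49|.
Restrict δ ≤ 1. Then |t + 7| < 1 gives |t| < 8, so by the triangle inequality |t^2 - 7t + 49| ≤ 8^2 + 7·8 + 49 = 169.
Hence |t^3 + 343| ≤ 169|t + 7|, which is < ε once |t + 7| < ε/169.
Take δ = min(1, ε/169). If 0 < |t + 7| < δ then both bounds hold and |t^3 + 343| ≤ 169|t + 7| < 169·(ε/169) = ε.

δ = min(1, ε/169)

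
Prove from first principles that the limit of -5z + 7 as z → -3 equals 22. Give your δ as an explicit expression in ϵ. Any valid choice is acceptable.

δ = ϵ/5

Let ϵ > 0. We need δ > 0 so that 0 < |z + 3| < δ implies |(-5z + 7) − 22| < ϵ.
Since (-5z + 7) − 22 = -5(z + 3), we have |(-5z + 7) − 22| = 5|z + 3|.
So 5|z + 3| < ϵ exactly when |z + 3| < ϵ/5.
Take δ = ϵ/5. If 0 < |z + 3| < δ then |(-5z + 7) − 22| = 5|z + 3| < 5·(ϵ/5) = ϵ.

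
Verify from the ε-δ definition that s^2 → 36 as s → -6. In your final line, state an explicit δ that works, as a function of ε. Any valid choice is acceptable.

δ = min(1, ε/13)

Fix ε > 0. We seek δ > 0 with 0 < |s + 6| < δ ⇒ |s^2 − 36| < ε.
Factor: s^2 − 36 = (s + 6)(s - 6), so |s^2 − 36| = |s + 6|·|s - 6|.
Restrict δ ≤ 1. Then |s + 6| < 1 gives |s| < 7, so by the triangle inequality |s - 6| ≤ 7 + 6 = 13.
Hence |s^2 − 36| ≤ 13|s + 6|, which is < ε once |s + 6| < ε/13.
Take δ = min(1, ε/13). If 0 < |s + 6| < δ then both bounds hold and |s^2 − 36| ≤ 13|s + 6| < 13·(ε/13) = ε.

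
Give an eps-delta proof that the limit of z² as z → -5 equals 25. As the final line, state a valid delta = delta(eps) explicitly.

delta = min(1, eps/11)

Let eps > 0 be given. We seek delta > 0 with 0 < |z + 5| < delta ⇒ |z² − 25| < eps.
Factor: z² − 25 = (z + 5)(z - 5), so |z² − 25| = |z + 5|·|z - 5|.
Impose delta ≤ 1 so that |z| < 6; then |z - 5| ≤ 11.
Hence |z² − 25| ≤ 11|z + 5|, which is < eps once |z + 5| < eps/11.
Take delta = min(1, eps/11). If 0 < |z + 5| < delta then both bounds hold and |z² − 25| ≤ 11|z + 5| < 11·(eps/11) = eps.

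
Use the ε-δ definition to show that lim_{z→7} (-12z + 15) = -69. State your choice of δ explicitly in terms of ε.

Fix ε > 0. We need δ > 0 so that 0 < |z − 7| < δ implies |(-12z + 15) + 69| < ε.
|(-12z + 15) + 69| = |-12z + 84| = 12|z − 7|.
So 12|z − 7| < ε exactly when |z − 7| < ε/12.
Choosing δ = ε/12 gives |(-12z + 15) + 69| = 12|z − 7| < ε whenever |z − 7| < δ.

δ = ε/12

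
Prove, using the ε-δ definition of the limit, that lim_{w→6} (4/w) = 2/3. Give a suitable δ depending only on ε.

δ = min(3, (9/2)ε)

Let ε > 0 be given. We seek δ > 0 such that 0 < |w − 6| < δ implies |4/w − (2/3)| < ε.
|4/w − (2/3)| = 4·|6 − w|/(6·|w|) = 4|w − 6|/(6|w|).
Restrict δ ≤ 3. Then |w − 6| < 3 gives |w| > 3, so 6|w| > 18.
Then |4/w − (2/3)| < 4|w − 6|/18, which is < ε when |w − 6| < (9/2)ε.
Take δ = min(3, (9/2)ε). Then 0 < |w − 6| < δ gives both |w − 6| < 3 and |w − 6| < (9/2)ε, so |4/w − (2/3)| < ε.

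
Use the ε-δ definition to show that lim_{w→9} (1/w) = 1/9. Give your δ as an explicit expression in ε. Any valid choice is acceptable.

Let ε > 0 be given. We seek δ > 0 such that 0 < |w − 9| < δ implies |1/w − (1/9)| < ε.
|1/w − (1/9)| = |9 − w|/(9·|w|) = |w − 9|/(9|w|).
Require δ ≤ 9/2 so that |w| > 9 − 9/2 = 9/2, hence 9|w| > 81/2.
Then |1/w − (1/9)| < |w − 9|/(81/2), which is < ε when |w − 9| < (81/2)ε.
Take δ = min(9/2, (81/2)ε). Then 0 < |w − 9| < δ gives both |w − 9| < 9/2 and |w − 9| < (81/2)ε, so |1/w − (1/9)| < ε.

δ = min(9/2, (81/2)ε)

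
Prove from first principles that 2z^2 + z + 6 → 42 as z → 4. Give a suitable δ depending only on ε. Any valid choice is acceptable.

δ = min(2, ε/21)

Fix ε > 0. We want δ > 0 such that 0 < |z − 4| < δ implies |(2z^2 + z + 6) − 42| < ε.
(2z^2 + z + 6) − 42 = 2z^2 + z - 36 = (z − 4)(2z + 9).
So |(2z^2 + z + 6) − 42| = |z − 4|·|2z + 9|.
Assume first that |z − 4| < 2, so |z| < 6. Then |2z + 9| ≤ 2·6 + 9 = 21.
Hence |(2z^2 + z + 6) − 42| ≤ 21|z − 4| < ε provided |z − 4| < ε/21.
Choosing δ = min(2, ε/21) ensures both conditions, hence |(2z^2 + z + 6) − 42| < ε.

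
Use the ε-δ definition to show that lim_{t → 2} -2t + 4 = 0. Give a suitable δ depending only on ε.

δ = ε/2

Fix ε > 0. We need δ > 0 so that 0 < |t − 2| < δ implies |(-2t + 4)| < ε.
Since (-2t + 4) = -2(t − 2), we have |(-2t + 4)| = 2|t − 2|.
Thus it suffices that |t − 2| < ε/2.
Choosing δ = ε/2 gives |(-2t + 4)| = 2|t − 2| < ε whenever |t − 2| < δ.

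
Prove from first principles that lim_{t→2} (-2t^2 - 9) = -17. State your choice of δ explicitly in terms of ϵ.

Let ϵ > 0. We want δ > 0 such that 0 < |t − 2| < δ implies |(-2t^2 - 9) + 17| < ϵ.
(-2t^2 - 9) + 17 = -2t^2 + 8 = (t − 2)(-2t - 4).
So |(-2t^2 - 9) + 17| = |t − 2|·|-2t - 4|.
Assume first that |t − 2| < 1, so |t| < 3. Then |-2t - 4| ≤ 2·3 + 4 = 10.
Hence |(-2t^2 - 9) + 17| ≤ 10|t − 2| < ϵ provided |t − 2| < ϵ/10.
Take δ = min(1, ϵ/10). Then 0 < |t − 2| < δ gives both |t − 2| < 1 and |t − 2| < ϵ/10, so |(-2t^2 - 9) + 17| < ϵ.

δ = min(1, ϵ/10)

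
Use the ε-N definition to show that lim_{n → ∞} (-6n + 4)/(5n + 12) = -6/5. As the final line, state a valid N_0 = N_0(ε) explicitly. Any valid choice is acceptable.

N_0 = (92/25)/ε

Fix ε > 0. For n ≥ 1, |(-6n + 4)/(5n + 12) + 6/5| = |92|/(5(5n + 12)) = 92/(5(5n + 12)).
Since 5n + 12 ≥ 5n for n ≥ 1, this is ≤ 92/(5·5n) = (92/25)/n.
So |(-6n + 4)/(5n + 12) + 6/5| < ε whenever n > (92/25)/ε.
Take N_0 = (92/25)/ε. If n > N_0 then |(-6n + 4)/(5n + 12) + 6/5| ≤ (92/25)/n < ε.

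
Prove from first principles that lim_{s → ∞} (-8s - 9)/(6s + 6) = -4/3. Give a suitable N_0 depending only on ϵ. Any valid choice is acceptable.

Let ϵ > 0 be given. We seek N_0 > 0 such that s > N_0 implies |(-8s - 9)/(6s + 6) + 4/3| < ϵ.
(-8s - 9)/(6s + 6) + 4/3 = (6(-8s - 9) − (-8)(6s + 6)) / (6(6s + 6)) = -6/(6(6s + 6)).
For s > 0 we have 6s + 6 > 6s, so |(-8s - 9)/(6s + 6) + 4/3| = 6/(6(6s + 6)) < 6/(6·6s) = (1/6)/s.
Thus |(-8s - 9)/(6s + 6) + 4/3| < ϵ whenever s > (1/6)/ϵ.
Take N_0 = (1/6)/ϵ. If s > N_0 then |(-8s - 9)/(6s + 6) + 4/3| < (1/6)/s < ϵ.

N_0 = (1/6)/ϵ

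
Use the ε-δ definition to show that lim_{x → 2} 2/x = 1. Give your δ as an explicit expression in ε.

Let ε > 0 be given. We seek δ > 0 such that 0 < |x − 2| < δ implies |2/x − 1| < ε.
|2/x − 1| = 2·|2 − x|/(2·|x|) = 2|x − 2|/(2|x|).
Require δ ≤ 1 so that |x| > 2 − 1 = 1, hence 2|x| > 2.
Then |2/x − 1| < 2|x − 2|/2, which is < ε when |x − 2| < ε.
Take δ = min(1, ε). Then 0 < |x − 2| < δ gives both |x − 2| < 1 and |x − 2| < ε, so |2/x − 1| < ε.

δ = min(1, ε)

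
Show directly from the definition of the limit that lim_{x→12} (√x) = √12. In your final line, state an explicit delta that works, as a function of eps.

delta = min(12, √12·eps)

Let eps > 0. We want delta > 0 such that 0 < |x − 12| < delta implies |√x − √12| < eps.
Rationalise: √x − √12 = (x − 12)/(√x + √12), so |√x − √12| = |x − 12|/(√x + √12).
Restrict delta ≤ 12 so that |x − 12| < 12 forces x > 0, and then √x + √12 > √12.
Hence |√x − √12| < |x − 12|/√12, which is < eps once |x − 12| < √12·eps.
Take delta = min(12, √12·eps). If 0 < |x − 12| < delta then x > 0 and |√x − √12| < |x − 12|/√12 < eps.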